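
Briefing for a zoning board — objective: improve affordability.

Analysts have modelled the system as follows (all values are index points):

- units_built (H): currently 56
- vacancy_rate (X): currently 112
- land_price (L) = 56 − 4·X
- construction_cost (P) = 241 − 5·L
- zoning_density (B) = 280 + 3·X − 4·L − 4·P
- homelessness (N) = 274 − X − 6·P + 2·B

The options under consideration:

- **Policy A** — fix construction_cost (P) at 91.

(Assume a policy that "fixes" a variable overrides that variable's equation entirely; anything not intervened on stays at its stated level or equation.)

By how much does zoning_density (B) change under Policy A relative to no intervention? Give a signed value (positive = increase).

8440

Baseline:
  X = 112
  L = 56 − 4·112 = -392
  P = 241 − 5·(-392) = 2201
  B = 280 + 3·112 − 4·(-392) − 4·2201 = -6620
Policy A (P := 91):
  X = 112
  L = 56 − 4·112 = -392
  P = 91
  B = 280 + 3·112 − 4·(-392) − 4·91 = 1820
Change in B: 1820 − (-6620) = 8440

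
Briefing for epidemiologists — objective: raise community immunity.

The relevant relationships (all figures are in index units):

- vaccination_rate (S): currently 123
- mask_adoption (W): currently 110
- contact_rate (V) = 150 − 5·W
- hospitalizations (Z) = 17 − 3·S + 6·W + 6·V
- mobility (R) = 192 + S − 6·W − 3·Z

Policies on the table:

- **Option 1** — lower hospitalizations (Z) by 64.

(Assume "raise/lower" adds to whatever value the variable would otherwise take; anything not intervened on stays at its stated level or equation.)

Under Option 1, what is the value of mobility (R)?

6123

Option 1 (Z − 64):
  S = 123
  W = 110
  V = 150 − 5·110 = -400
  Z = 17 − 3·123 + 6·110 + 6·(-400) (−64 from intervention) = -2156
  R = 192 + 123 − 6·110 − 3·(-2156) = 6123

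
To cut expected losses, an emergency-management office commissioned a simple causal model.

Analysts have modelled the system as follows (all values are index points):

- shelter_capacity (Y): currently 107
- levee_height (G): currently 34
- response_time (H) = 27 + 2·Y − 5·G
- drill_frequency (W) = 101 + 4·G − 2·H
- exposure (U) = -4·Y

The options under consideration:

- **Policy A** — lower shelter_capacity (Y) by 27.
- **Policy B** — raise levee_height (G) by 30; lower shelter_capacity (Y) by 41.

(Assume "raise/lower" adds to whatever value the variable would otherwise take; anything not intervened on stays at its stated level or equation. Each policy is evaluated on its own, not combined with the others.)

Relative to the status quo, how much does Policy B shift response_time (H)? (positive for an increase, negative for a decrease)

Baseline:
  Y = 107
  G = 34
  H = 27 + 2·107 − 5·34 = 71
Policy B (G + 30, Y − 41):
  Y = 107 − 41 = 66
  G = 34 + 30 = 64
  H = 27 + 2·66 − 5·64 = -161
Change in H: -161 − 71 = -232

-232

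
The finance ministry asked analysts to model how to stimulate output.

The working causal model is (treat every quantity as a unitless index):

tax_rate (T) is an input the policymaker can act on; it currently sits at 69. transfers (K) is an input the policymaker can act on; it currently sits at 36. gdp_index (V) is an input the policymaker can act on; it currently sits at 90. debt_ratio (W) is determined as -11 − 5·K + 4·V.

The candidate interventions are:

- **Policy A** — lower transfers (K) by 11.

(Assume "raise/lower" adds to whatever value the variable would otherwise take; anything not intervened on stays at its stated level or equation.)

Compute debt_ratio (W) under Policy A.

224

Policy A (K − 11):
  K = 36 − 11 = 25
  V = 90
  W = -11 − 5·25 + 4·90 = 224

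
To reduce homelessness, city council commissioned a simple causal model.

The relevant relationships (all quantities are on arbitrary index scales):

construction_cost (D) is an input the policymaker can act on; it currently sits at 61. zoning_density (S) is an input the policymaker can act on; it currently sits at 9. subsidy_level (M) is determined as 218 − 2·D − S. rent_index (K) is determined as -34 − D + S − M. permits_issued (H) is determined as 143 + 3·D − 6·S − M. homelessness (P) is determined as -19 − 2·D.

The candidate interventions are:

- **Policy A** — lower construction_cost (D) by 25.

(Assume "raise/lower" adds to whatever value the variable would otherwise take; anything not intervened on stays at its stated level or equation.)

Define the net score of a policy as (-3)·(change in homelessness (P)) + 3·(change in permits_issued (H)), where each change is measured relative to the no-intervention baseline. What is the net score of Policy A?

-525

Baseline:
  D = 61
  S = 9
  M = 218 − 2·61 − 9 = 87
  H = 143 + 3·61 − 6·9 − 87 = 185
  P = -19 − 2·61 = -141
Policy A (D − 25):
  D = 61 − 25 = 36
  S = 9
  M = 218 − 2·36 − 9 = 137
  H = 143 + 3·36 − 6·9 − 137 = 60
  P = -19 − 2·36 = -91
ΔP = -91 − (-141) = 50; ΔH = 60 − 185 = -125
Score = (-3)·50 + 3·(-125) = -525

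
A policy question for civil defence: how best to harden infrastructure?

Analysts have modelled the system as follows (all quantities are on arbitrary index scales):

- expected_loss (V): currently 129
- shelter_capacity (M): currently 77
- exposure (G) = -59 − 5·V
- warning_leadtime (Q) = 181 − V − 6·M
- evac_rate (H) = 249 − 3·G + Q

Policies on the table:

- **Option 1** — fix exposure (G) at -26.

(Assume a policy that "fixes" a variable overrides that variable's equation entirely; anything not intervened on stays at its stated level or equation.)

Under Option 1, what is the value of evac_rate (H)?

-83

Option 1 (G := -26):
  V = 129
  M = 77
  G = -26
  Q = 181 − 129 − 6·77 = -410
  H = 249 − 3·(-26) + (-410) = -83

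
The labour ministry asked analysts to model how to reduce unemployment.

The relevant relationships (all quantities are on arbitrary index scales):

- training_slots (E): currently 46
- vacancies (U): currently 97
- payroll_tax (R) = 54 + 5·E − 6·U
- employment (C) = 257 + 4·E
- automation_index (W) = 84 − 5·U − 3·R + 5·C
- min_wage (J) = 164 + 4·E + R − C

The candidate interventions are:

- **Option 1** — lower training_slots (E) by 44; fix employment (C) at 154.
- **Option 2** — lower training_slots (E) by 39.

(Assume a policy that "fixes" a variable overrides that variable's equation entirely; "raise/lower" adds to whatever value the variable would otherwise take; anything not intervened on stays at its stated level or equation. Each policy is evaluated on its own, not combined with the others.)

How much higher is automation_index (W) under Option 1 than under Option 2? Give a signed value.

-580

Option 1 (E − 44, C := 154):
  E = 46 − 44 = 2
  U = 97
  R = 54 + 5·2 − 6·97 = -518
  C = 154
  W = 84 − 5·97 − 3·(-518) + 5·154 = 1923
Option 2 (E − 39):
  E = 46 − 39 = 7
  U = 97
  R = 54 + 5·7 − 6·97 = -493
  C = 257 + 4·7 = 285
  W = 84 − 5·97 − 3·(-493) + 5·285 = 2503
W: 1923 − 2503 = -580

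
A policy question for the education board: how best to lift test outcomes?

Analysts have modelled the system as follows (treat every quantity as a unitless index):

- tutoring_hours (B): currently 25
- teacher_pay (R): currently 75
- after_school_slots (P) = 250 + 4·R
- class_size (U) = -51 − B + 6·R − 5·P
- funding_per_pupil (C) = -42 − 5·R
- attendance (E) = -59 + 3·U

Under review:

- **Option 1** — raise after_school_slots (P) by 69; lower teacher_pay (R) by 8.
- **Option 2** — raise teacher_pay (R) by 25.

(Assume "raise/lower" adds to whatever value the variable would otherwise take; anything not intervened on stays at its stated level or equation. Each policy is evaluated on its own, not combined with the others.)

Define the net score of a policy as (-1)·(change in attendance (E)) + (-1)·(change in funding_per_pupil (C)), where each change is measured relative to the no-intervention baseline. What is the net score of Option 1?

Baseline:
  B = 25
  R = 75
  P = 250 + 4·75 = 550
  U = -51 − 25 + 6·75 − 5·550 = -2376
  C = -42 − 5·75 = -417
  E = -59 + 3·(-2376) = -7187
Option 1 (P + 69, R − 8):
  B = 25
  R = 75 − 8 = 67
  P = 250 + 4·67 (+69 from intervention) = 587
  U = -51 − 25 + 6·67 − 5·587 = -2609
  C = -42 − 5·67 = -377
  E = -59 + 3·(-2609) = -7886
ΔE = -7886 − (-7187) = -699; ΔC = -377 − (-417) = 40
Score = (-1)·(-699) + (-1)·40 = 659

659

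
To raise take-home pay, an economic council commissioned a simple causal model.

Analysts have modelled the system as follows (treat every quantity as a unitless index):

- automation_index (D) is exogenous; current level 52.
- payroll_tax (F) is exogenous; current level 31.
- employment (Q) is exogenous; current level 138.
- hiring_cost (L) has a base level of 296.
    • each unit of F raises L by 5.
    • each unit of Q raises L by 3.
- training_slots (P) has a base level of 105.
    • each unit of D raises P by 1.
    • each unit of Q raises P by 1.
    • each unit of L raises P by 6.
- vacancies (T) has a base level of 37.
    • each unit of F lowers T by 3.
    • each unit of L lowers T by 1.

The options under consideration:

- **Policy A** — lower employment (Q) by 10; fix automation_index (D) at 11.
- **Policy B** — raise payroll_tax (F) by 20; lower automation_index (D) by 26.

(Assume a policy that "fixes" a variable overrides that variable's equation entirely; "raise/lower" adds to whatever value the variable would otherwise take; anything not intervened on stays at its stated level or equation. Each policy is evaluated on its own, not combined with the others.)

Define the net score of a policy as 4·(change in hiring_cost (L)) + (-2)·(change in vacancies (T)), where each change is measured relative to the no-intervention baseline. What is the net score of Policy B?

Baseline:
  F = 31
  Q = 138
  L = 296 + 5·31 + 3·138 = 865
  T = 37 − 3·31 − 865 = -921
Policy B (F + 20, D − 26):
  F = 31 + 20 = 51
  Q = 138
  L = 296 + 5·51 + 3·138 = 965
  T = 37 − 3·51 − 965 = -1081
ΔL = 965 − 865 = 100; ΔT = -1081 − (-921) = -160
Score = 4·100 + (-2)·(-160) = 720

720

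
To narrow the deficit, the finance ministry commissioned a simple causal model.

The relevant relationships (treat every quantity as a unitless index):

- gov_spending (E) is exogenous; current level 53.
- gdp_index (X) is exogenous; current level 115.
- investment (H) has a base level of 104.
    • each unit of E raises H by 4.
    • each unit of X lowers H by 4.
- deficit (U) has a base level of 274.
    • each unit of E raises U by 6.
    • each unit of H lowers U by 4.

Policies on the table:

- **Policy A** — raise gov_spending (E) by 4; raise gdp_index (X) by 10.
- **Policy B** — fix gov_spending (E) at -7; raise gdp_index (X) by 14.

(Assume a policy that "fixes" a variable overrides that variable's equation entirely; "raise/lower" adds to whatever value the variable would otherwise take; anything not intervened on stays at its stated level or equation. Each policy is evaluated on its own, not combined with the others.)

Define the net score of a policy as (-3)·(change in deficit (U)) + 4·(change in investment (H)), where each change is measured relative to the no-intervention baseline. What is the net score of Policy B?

Baseline:
  E = 53
  X = 115
  H = 104 + 4·53 − 4·115 = -144
  U = 274 + 6·53 − 4·(-144) = 1168
Policy B (E := -7, X + 14):
  E = -7
  X = 115 + 14 = 129
  H = 104 + 4·(-7) − 4·129 = -440
  U = 274 + 6·(-7) − 4·(-440) = 1992
ΔU = 1992 − 1168 = 824; ΔH = -440 − (-144) = -296
Score = (-3)·824 + 4·(-296) = -3656

-3656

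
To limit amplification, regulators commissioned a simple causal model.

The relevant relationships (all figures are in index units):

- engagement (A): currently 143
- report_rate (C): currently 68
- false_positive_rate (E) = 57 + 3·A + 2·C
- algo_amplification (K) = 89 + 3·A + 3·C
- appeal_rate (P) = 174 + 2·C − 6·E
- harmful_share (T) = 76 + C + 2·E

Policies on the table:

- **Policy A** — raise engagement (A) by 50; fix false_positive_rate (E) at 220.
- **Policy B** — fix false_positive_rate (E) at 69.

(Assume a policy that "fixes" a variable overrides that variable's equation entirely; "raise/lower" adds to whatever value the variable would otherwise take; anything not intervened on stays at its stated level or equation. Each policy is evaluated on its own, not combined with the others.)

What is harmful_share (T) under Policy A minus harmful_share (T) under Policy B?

302

Policy A (A + 50, E := 220):
  A = 143 + 50 = 193
  C = 68
  E = 220
  T = 76 + 68 + 2·220 = 584
Policy B (E := 69):
  A = 143
  C = 68
  E = 69
  T = 76 + 68 + 2·69 = 282
T: 584 − 282 = 302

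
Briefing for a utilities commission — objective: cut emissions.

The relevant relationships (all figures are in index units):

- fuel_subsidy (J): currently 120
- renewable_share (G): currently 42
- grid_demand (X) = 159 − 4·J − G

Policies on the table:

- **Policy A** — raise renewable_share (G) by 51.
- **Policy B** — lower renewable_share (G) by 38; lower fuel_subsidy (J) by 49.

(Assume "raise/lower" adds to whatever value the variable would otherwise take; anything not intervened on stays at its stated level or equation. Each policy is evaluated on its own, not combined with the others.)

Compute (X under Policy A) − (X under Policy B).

Policy A (G + 51):
  J = 120
  G = 42 + 51 = 93
  X = 159 − 4·120 − 93 = -414
Policy B (G − 38, J − 49):
  J = 120 − 49 = 71
  G = 42 − 38 = 4
  X = 159 − 4·71 − 4 = -129
X: -414 − (-129) = -285

-285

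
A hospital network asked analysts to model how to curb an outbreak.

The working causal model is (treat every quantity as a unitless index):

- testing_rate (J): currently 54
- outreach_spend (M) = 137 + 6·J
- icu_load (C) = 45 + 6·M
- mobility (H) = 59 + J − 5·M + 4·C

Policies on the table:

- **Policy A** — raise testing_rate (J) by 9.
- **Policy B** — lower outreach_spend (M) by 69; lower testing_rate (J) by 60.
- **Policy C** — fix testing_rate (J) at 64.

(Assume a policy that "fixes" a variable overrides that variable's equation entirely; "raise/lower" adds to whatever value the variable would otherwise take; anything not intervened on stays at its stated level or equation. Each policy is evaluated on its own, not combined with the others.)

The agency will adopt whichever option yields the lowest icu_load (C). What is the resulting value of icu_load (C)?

Policy A (J + 9):
  J = 54 + 9 = 63
  M = 137 + 6·63 = 515
  C = 45 + 6·515 = 3135
Policy B (M − 69, J − 60):
  J = 54 − 60 = -6
  M = 137 + 6·(-6) (−69 from intervention) = 32
  C = 45 + 6·32 = 237
Policy C (J := 64):
  J = 64
  M = 137 + 6·64 = 521
  C = 45 + 6·521 = 3171
Comparing — Policy A: C=3135, Policy B: C=237, Policy C: C=3171. Lowest is 237 (Policy B).

237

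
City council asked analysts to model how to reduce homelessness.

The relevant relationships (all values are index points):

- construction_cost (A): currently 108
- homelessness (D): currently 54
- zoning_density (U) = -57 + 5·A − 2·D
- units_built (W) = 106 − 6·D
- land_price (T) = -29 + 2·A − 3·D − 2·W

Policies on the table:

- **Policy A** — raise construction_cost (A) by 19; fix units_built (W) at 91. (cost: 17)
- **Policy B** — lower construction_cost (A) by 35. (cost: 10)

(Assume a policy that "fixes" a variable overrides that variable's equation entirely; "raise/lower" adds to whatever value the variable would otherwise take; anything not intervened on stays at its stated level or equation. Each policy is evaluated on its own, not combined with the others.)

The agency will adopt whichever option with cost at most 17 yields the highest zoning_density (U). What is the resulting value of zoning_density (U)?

470

Policy A (A + 19, W := 91):
  A = 108 + 19 = 127
  D = 54
  U = -57 + 5·127 − 2·54 = 470
Policy B (A − 35):
  A = 108 − 35 = 73
  D = 54
  U = -57 + 5·73 − 2·54 = 200
Comparing — Policy A: U=470, Policy B: U=200. Highest is 470 (Policy A).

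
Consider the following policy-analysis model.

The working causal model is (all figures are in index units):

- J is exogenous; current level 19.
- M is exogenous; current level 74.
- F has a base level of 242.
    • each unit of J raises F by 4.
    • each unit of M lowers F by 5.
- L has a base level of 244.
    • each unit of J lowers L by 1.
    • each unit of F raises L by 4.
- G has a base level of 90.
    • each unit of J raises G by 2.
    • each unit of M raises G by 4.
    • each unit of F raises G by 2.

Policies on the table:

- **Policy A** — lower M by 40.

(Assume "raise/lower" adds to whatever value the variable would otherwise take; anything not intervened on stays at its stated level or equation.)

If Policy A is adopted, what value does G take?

560

Policy A (M − 40):
  J = 19
  M = 74 − 40 = 34
  F = 242 + 4·19 − 5·34 = 148
  G = 90 + 2·19 + 4·34 + 2·148 = 560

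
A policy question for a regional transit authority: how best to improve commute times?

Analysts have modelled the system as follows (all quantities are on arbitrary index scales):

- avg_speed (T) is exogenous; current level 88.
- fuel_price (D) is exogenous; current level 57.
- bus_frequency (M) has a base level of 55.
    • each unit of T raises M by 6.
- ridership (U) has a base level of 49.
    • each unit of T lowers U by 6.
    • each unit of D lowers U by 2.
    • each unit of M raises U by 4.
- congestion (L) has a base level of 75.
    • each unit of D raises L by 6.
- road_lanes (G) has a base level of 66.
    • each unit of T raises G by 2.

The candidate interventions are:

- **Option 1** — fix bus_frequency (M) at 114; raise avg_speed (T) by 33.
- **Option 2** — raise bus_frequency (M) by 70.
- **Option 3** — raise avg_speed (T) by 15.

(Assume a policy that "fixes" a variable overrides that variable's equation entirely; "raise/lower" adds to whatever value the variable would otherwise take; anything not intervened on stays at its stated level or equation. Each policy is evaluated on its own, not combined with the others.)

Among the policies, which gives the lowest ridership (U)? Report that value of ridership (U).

-335

Option 1 (M := 114, T + 33):
  T = 88 + 33 = 121
  D = 57
  M = 114
  U = 49 − 6·121 − 2·57 + 4·114 = -335
Option 2 (M + 70):
  T = 88
  D = 57
  M = 55 + 6·88 (+70 from intervention) = 653
  U = 49 − 6·88 − 2·57 + 4·653 = 2019
Option 3 (T + 15):
  T = 88 + 15 = 103
  D = 57
  M = 55 + 6·103 = 673
  U = 49 − 6·103 − 2·57 + 4·673 = 2009
Comparing — Option 1: U=-335, Option 2: U=2019, Option 3: U=2009. Lowest is -335 (Option 1).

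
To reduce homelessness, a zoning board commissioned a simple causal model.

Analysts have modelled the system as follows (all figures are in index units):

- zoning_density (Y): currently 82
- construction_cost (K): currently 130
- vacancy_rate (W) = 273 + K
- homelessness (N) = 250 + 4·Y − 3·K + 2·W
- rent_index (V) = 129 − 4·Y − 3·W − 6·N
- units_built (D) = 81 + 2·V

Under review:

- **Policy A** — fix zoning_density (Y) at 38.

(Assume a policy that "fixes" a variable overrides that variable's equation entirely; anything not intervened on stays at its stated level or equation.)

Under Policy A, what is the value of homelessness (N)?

818

Policy A (Y := 38):
  Y = 38
  K = 130
  W = 273 + 130 = 403
  N = 250 + 4·38 − 3·130 + 2·403 = 818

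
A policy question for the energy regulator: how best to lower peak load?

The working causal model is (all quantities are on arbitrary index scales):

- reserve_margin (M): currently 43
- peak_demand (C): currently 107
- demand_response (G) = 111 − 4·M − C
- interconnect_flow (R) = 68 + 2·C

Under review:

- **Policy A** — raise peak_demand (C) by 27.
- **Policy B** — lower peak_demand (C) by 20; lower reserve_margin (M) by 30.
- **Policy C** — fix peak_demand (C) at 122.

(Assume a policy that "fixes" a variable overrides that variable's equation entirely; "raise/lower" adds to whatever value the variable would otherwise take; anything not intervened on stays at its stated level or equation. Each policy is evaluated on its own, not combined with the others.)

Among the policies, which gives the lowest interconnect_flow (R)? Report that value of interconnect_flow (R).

Policy A (C + 27):
  C = 107 + 27 = 134
  R = 68 + 2·134 = 336
Policy B (C − 20, M − 30):
  C = 107 − 20 = 87
  R = 68 + 2·87 = 242
Policy C (C := 122):
  C = 122
  R = 68 + 2·122 = 312
Comparing — Policy A: R=336, Policy B: R=242, Policy C: R=312. Lowest is 242 (Policy B).

242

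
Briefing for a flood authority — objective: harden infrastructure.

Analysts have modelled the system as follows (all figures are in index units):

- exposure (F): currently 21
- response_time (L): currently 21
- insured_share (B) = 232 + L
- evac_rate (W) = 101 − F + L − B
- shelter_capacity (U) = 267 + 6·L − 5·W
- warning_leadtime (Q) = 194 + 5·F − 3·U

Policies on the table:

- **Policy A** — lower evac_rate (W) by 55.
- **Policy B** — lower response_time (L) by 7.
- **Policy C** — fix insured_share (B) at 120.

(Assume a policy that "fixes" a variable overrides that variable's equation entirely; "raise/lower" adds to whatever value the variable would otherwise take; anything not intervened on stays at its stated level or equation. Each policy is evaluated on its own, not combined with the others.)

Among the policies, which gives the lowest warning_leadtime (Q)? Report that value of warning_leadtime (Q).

Policy A (W − 55):
  F = 21
  L = 21
  B = 232 + 21 = 253
  W = 101 − 21 + 21 − 253 (−55 from intervention) = -207
  U = 267 + 6·21 − 5·(-207) = 1428
  Q = 194 + 5·21 − 3·1428 = -3985
Policy B (L − 7):
  F = 21
  L = 21 − 7 = 14
  B = 232 + 14 = 246
  W = 101 − 21 + 14 − 246 = -152
  U = 267 + 6·14 − 5·(-152) = 1111
  Q = 194 + 5·21 − 3·1111 = -3034
Policy C (B := 120):
  F = 21
  L = 21
  B = 120
  W = 101 − 21 + 21 − 120 = -19
  U = 267 + 6·21 − 5·(-19) = 488
  Q = 194 + 5·21 − 3·488 = -1165
Comparing — Policy A: Q=-3985, Policy B: Q=-3034, Policy C: Q=-1165. Lowest is -3985 (Policy A).

-3985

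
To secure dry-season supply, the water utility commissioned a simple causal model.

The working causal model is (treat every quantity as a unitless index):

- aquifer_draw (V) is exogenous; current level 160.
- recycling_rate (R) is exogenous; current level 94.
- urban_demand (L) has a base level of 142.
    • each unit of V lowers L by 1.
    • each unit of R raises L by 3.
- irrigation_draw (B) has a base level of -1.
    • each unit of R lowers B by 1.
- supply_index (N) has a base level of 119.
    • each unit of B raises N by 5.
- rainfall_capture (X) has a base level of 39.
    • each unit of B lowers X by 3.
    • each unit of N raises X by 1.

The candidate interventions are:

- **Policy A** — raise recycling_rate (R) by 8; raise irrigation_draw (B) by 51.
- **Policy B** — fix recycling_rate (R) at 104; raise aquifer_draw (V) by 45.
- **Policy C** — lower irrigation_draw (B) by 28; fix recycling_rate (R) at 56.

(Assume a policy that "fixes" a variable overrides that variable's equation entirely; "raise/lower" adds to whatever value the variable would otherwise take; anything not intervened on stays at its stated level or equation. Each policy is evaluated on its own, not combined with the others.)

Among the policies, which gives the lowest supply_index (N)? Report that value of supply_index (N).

Policy A (R + 8, B + 51):
  R = 94 + 8 = 102
  B = -1 − 102 (+51 from intervention) = -52
  N = 119 + 5·(-52) = -141
Policy B (R := 104, V + 45):
  R = 104
  B = -1 − 104 = -105
  N = 119 + 5·(-105) = -406
Policy C (B − 28, R := 56):
  R = 56
  B = -1 − 56 (−28 from intervention) = -85
  N = 119 + 5·(-85) = -306
Comparing — Policy A: N=-141, Policy B: N=-406, Policy C: N=-306. Lowest is -406 (Policy B).

-406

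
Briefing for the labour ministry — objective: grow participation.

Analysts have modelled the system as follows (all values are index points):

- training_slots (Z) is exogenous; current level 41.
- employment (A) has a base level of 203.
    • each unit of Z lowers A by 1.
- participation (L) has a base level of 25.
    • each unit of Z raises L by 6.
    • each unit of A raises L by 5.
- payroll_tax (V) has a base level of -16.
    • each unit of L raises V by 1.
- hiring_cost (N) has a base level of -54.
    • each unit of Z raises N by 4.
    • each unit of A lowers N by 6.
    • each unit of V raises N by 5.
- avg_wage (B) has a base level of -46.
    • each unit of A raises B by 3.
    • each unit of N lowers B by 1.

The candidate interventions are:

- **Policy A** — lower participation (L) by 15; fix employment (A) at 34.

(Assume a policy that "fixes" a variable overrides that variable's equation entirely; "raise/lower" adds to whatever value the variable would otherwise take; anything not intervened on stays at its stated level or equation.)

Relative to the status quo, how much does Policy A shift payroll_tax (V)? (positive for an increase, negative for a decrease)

Baseline:
  Z = 41
  A = 203 − 41 = 162
  L = 25 + 6·41 + 5·162 = 1081
  V = -16 + 1081 = 1065
Policy A (L − 15, A := 34):
  Z = 41
  A = 34
  L = 25 + 6·41 + 5·34 (−15 from intervention) = 426
  V = -16 + 426 = 410
Change in V: 410 − 1065 = -655

-655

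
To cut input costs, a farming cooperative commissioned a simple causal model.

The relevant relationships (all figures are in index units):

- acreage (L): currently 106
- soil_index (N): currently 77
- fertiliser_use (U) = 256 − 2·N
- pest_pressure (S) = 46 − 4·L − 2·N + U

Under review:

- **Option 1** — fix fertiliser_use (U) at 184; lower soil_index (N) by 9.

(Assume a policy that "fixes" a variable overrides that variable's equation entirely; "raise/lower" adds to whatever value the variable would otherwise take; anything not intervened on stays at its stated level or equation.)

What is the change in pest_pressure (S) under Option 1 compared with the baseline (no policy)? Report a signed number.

100

Baseline:
  L = 106
  N = 77
  U = 256 − 2·77 = 102
  S = 46 − 4·106 − 2·77 + 102 = -430
Option 1 (U := 184, N − 9):
  L = 106
  N = 77 − 9 = 68
  U = 184
  S = 46 − 4·106 − 2·68 + 184 = -330
Change in S: -330 − (-430) = 100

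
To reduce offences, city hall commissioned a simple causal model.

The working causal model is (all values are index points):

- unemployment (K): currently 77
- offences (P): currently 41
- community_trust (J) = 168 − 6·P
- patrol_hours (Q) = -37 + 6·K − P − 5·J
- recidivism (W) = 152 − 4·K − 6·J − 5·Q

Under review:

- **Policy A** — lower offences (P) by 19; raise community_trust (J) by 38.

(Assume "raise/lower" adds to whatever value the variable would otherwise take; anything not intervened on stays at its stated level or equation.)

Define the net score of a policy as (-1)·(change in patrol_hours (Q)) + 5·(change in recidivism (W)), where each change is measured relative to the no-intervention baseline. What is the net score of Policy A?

14706

Baseline:
  K = 77
  P = 41
  J = 168 − 6·41 = -78
  Q = -37 + 6·77 − 41 − 5·(-78) = 774
  W = 152 − 4·77 − 6·(-78) − 5·774 = -3558
Policy A (P − 19, J + 38):
  K = 77
  P = 41 − 19 = 22
  J = 168 − 6·22 (+38 from intervention) = 74
  Q = -37 + 6·77 − 22 − 5·74 = 33
  W = 152 − 4·77 − 6·74 − 5·33 = -765
ΔQ = 33 − 774 = -741; ΔW = -765 − (-3558) = 2793
Score = (-1)·(-741) + 5·2793 = 14706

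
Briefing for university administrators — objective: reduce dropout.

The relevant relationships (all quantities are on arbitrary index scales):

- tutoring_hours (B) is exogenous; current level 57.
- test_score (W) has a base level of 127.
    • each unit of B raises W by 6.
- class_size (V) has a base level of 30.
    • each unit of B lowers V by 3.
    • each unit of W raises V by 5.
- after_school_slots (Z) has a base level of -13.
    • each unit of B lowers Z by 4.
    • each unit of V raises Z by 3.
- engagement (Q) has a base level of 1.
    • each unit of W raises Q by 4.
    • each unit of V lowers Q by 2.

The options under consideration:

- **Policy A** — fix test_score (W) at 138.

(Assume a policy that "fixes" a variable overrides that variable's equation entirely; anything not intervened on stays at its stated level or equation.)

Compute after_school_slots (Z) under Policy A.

1406

Policy A (W := 138):
  B = 57
  W = 138
  V = 30 − 3·57 + 5·138 = 549
  Z = -13 − 4·57 + 3·549 = 1406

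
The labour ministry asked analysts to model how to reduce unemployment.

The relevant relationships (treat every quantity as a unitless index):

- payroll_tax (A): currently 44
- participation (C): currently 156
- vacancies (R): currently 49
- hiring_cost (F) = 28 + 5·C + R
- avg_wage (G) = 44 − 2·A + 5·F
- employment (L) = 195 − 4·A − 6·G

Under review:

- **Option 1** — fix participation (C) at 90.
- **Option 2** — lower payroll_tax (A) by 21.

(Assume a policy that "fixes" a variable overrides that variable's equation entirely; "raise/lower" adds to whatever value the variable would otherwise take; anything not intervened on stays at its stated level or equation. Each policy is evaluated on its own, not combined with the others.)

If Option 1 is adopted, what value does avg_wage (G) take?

Option 1 (C := 90):
  A = 44
  C = 90
  R = 49
  F = 28 + 5·90 + 49 = 527
  G = 44 − 2·44 + 5·527 = 2591

2591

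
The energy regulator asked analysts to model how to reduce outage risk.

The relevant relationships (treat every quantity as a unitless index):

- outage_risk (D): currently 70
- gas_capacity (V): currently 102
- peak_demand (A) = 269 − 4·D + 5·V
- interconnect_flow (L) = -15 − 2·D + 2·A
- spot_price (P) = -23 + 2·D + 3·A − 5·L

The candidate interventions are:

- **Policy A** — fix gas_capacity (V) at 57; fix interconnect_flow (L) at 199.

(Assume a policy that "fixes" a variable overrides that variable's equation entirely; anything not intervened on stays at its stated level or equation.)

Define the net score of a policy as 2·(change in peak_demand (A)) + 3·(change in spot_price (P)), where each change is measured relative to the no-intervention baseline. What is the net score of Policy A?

Baseline:
  D = 70
  V = 102
  A = 269 − 4·70 + 5·102 = 499
  L = -15 − 2·70 + 2·499 = 843
  P = -23 + 2·70 + 3·499 − 5·843 = -2601
Policy A (V := 57, L := 199):
  D = 70
  V = 57
  A = 269 − 4·70 + 5·57 = 274
  L = 199
  P = -23 + 2·70 + 3·274 − 5·199 = -56
ΔA = 274 − 499 = -225; ΔP = -56 − (-2601) = 2545
Score = 2·(-225) + 3·2545 = 7185

7185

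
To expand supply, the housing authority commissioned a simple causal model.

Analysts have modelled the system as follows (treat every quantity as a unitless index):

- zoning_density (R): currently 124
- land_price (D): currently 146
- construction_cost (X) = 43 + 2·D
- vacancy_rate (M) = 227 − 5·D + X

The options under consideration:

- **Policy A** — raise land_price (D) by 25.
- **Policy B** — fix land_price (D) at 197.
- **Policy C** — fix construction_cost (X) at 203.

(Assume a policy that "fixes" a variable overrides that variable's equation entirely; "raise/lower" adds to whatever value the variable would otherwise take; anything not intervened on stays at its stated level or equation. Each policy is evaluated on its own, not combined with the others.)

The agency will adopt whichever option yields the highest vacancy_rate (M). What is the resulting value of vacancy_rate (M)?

-243

Policy A (D + 25):
  D = 146 + 25 = 171
  X = 43 + 2·171 = 385
  M = 227 − 5·171 + 385 = -243
Policy B (D := 197):
  D = 197
  X = 43 + 2·197 = 437
  M = 227 − 5·197 + 437 = -321
Policy C (X := 203):
  D = 146
  X = 203
  M = 227 − 5·146 + 203 = -300
Comparing — Policy A: M=-243, Policy B: M=-321, Policy C: M=-300. Highest is -243 (Policy A).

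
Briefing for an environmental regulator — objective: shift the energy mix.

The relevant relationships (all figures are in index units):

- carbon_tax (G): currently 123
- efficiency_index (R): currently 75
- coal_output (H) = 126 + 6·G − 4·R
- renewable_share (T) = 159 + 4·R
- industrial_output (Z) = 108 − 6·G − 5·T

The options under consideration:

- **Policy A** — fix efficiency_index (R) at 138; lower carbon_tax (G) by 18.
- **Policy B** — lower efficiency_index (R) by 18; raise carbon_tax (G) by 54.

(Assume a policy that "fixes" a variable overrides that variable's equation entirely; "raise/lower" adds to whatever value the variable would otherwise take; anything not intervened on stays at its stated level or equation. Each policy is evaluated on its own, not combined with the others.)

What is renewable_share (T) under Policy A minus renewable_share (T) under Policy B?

324

Policy A (R := 138, G − 18):
  R = 138
  T = 159 + 4·138 = 711
Policy B (R − 18, G + 54):
  R = 75 − 18 = 57
  T = 159 + 4·57 = 387
T: 711 − 387 = 324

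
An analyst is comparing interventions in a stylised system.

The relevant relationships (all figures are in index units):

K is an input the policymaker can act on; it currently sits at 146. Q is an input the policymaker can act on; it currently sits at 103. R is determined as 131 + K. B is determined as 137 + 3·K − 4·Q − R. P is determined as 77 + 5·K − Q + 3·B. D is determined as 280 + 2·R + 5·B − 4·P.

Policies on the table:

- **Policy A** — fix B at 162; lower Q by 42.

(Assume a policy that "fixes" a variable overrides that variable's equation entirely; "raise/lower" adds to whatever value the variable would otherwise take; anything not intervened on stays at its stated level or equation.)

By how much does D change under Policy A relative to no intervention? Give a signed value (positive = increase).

Baseline:
  K = 146
  Q = 103
  R = 131 + 146 = 277
  B = 137 + 3·146 − 4·103 − 277 = -114
  P = 77 + 5·146 − 103 + 3·(-114) = 362
  D = 280 + 2·277 + 5·(-114) − 4·362 = -1184
Policy A (B := 162, Q − 42):
  K = 146
  Q = 103 − 42 = 61
  R = 131 + 146 = 277
  B = 162
  P = 77 + 5·146 − 61 + 3·162 = 1232
  D = 280 + 2·277 + 5·162 − 4·1232 = -3284
Change in D: -3284 − (-1184) = -2100

-2100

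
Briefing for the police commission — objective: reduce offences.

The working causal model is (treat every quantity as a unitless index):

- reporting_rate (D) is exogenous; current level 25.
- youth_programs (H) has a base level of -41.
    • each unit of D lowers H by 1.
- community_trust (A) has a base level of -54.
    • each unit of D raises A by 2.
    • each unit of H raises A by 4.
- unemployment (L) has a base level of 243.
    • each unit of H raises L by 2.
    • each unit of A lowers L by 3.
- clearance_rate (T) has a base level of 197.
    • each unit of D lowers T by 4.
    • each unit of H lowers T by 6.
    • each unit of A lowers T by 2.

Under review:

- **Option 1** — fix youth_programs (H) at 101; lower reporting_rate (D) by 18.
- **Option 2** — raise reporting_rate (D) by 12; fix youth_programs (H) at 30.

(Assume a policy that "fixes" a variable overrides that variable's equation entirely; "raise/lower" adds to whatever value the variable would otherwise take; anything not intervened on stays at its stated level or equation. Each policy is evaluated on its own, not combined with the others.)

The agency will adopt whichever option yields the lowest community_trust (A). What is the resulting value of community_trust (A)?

140

Option 1 (H := 101, D − 18):
  D = 25 − 18 = 7
  H = 101
  A = -54 + 2·7 + 4·101 = 364
Option 2 (D + 12, H := 30):
  D = 25 + 12 = 37
  H = 30
  A = -54 + 2·37 + 4·30 = 140
Comparing — Option 1: A=364, Option 2: A=140. Lowest is 140 (Option 2).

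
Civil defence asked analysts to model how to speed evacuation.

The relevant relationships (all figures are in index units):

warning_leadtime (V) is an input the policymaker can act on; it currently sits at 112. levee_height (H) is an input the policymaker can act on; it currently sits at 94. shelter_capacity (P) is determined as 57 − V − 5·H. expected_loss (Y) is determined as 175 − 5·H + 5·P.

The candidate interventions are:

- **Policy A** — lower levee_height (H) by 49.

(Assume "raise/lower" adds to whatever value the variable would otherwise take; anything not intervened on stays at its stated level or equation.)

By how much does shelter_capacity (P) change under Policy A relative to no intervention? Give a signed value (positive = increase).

Baseline:
  V = 112
  H = 94
  P = 57 − 112 − 5·94 = -525
Policy A (H − 49):
  V = 112
  H = 94 − 49 = 45
  P = 57 − 112 − 5·45 = -280
Change in P: -280 − (-525) = 245

245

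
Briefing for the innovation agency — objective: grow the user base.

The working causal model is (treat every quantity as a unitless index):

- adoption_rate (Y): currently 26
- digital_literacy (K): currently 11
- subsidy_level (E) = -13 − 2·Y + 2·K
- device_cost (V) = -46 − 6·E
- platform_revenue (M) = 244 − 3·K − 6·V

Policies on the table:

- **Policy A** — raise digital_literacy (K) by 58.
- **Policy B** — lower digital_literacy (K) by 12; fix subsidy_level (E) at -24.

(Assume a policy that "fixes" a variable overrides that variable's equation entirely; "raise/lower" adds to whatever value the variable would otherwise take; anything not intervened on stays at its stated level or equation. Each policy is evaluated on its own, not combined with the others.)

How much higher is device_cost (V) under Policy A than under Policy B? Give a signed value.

-582

Policy A (K + 58):
  Y = 26
  K = 11 + 58 = 69
  E = -13 − 2·26 + 2·69 = 73
  V = -46 − 6·73 = -484
Policy B (K − 12, E := -24):
  Y = 26
  K = 11 − 12 = -1
  E = -24
  V = -46 − 6·(-24) = 98
V: -484 − 98 = -582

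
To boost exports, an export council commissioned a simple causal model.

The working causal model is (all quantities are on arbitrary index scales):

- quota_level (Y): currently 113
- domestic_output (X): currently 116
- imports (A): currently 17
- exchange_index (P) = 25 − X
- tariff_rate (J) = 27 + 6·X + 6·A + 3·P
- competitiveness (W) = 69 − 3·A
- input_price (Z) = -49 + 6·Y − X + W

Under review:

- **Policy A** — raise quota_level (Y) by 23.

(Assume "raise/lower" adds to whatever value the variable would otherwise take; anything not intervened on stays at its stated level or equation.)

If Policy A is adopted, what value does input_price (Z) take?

Policy A (Y + 23):
  Y = 113 + 23 = 136
  X = 116
  A = 17
  W = 69 − 3·17 = 18
  Z = -49 + 6·136 − 116 + 18 = 669

669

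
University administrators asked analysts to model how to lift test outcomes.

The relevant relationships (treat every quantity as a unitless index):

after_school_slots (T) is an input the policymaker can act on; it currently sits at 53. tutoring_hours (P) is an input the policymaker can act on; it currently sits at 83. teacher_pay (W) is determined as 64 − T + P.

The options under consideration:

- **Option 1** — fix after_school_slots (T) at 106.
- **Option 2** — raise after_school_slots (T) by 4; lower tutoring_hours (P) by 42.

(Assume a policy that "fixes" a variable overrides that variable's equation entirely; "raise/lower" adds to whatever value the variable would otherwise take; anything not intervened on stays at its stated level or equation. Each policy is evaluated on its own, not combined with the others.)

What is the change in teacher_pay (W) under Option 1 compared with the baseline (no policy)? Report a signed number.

-53

Baseline:
  T = 53
  P = 83
  W = 64 − 53 + 83 = 94
Option 1 (T := 106):
  T = 106
  P = 83
  W = 64 − 106 + 83 = 41
Change in W: 41 − 94 = -53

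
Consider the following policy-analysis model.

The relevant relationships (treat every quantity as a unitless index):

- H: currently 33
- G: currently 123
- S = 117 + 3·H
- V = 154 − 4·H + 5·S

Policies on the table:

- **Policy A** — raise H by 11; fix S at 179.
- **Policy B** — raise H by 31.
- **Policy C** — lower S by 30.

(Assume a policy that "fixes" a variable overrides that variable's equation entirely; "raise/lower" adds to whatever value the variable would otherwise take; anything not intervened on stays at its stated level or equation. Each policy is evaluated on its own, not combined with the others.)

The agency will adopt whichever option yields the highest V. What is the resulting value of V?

1443

Policy A (H + 11, S := 179):
  H = 33 + 11 = 44
  S = 179
  V = 154 − 4·44 + 5·179 = 873
Policy B (H + 31):
  H = 33 + 31 = 64
  S = 117 + 3·64 = 309
  V = 154 − 4·64 + 5·309 = 1443
Policy C (S − 30):
  H = 33
  S = 117 + 3·33 (−30 from intervention) = 186
  V = 154 − 4·33 + 5·186 = 952
Comparing — Policy A: V=873, Policy B: V=1443, Policy C: V=952. Highest is 1443 (Policy B).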